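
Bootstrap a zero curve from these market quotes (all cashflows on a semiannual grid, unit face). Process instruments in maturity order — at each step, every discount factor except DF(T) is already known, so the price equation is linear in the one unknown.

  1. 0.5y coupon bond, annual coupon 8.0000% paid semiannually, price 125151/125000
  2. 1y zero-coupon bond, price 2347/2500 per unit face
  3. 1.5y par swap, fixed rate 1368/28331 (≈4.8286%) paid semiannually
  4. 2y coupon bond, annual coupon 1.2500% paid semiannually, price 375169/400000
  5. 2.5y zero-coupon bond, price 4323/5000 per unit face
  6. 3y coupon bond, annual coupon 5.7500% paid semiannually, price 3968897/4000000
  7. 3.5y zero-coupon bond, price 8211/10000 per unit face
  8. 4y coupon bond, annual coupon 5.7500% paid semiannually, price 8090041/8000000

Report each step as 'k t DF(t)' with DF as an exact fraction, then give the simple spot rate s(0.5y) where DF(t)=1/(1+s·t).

step 1 [0.5y] bond c/2=1/25: DF=(125151/125000 − 1/25·(0))/(1+1/25) = 9627/10000 ≈ 0.962700
step 2 [1y] zero: DF = P = 2347/2500 ≈ 0.938800
step 3 [1.5y] swap r/2=684/28331: DF=(1 − 684/28331·(0.962700+0.938800))/(1+684/28331) = 2329/2500 ≈ 0.931600
step 4 [2y] bond c/2=1/160: DF=(375169/400000 − 1/160·(0.962700+0.938800+0.931600))/(1+1/160) = 1829/2000 ≈ 0.914500
step 5 [2.5y] zero: DF = P = 4323/5000 ≈ 0.864600
step 6 [3y] bond c/2=23/800: DF=(3968897/4000000 − 23/800·(0.962700+0.938800+0.931600+0.914500+0.864600))/(1+23/800) = 2089/2500 ≈ 0.835600
step 7 [3.5y] zero: DF = P = 8211/10000 ≈ 0.821100
step 8 [4y] bond c/2=23/800: DF=(8090041/8000000 − 23/800·(0.962700+0.938800+0.931600+0.914500+0.864600+0.835600+0.821100))/(1+23/800) = 4039/5000 ≈ 0.807800

1 1/2 9627/10000
2 1 2347/2500
3 3/2 2329/2500
4 2 1829/2000
5 5/2 4323/5000
6 3 2089/2500
7 7/2 8211/10000
8 4 4039/5000
s(0.5y) = (1/(9627/10000) − 1)/(1/2) = 746/9627 ≈ 7.7490%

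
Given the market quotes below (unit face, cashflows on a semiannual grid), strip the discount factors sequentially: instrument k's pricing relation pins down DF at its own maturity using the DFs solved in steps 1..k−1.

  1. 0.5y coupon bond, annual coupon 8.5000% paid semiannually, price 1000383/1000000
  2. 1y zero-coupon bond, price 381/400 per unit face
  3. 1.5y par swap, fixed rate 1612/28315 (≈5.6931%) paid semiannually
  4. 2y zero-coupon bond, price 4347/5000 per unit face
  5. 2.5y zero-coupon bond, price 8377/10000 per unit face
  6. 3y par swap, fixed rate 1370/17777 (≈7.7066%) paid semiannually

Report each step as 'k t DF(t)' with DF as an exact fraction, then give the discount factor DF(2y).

1 1/2 2399/2500
2 1 381/400
3 3/2 4597/5000
4 2 4347/5000
5 5/2 8377/10000
6 3 1589/2000
DF(2y) = 4347/5000 ≈ 0.869400

step 1 [0.5y] bond c/2=17/400: DF=(1000383/1000000 − 17/400·(0))/(1+17/400) = 2399/2500 ≈ 0.959600
step 2 [1y] zero: DF = P = 381/400 ≈ 0.952500
step 3 [1.5y] swap r/2=806/28315: DF=(1 − 806/28315·(0.959600+0.952500))/(1+806/28315) = 4597/5000 ≈ 0.919400
step 4 [2y] zero: DF = P = 4347/5000 ≈ 0.869400
step 5 [2.5y] zero: DF = P = 8377/10000 ≈ 0.837700
step 6 [3y] swap r/2=685/17777: DF=(1 − 685/17777·(0.959600+0.952500+0.919400+0.869400+0.837700))/(1+685/17777) = 1589/2000 ≈ 0.794500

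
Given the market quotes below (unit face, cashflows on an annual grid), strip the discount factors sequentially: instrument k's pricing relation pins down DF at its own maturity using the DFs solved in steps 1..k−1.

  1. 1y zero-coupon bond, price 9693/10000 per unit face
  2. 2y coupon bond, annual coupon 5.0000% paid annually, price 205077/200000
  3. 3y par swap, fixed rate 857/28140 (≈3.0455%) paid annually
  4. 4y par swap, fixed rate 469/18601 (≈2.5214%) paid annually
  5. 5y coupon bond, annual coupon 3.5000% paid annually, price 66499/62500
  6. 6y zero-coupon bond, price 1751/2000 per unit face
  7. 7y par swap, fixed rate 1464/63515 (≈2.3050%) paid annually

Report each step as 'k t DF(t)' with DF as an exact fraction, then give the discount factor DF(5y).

step 1 [1y] zero: DF = P = 9693/10000 ≈ 0.969300
step 2 [2y] bond c/1=1/20: DF=(205077/200000 − 1/20·(0.969300))/(1+1/20) = 1163/1250 ≈ 0.930400
step 3 [3y] swap r/1=857/28140: DF=(1 − 857/28140·(0.969300+0.930400))/(1+857/28140) = 9143/10000 ≈ 0.914300
step 4 [4y] swap r/1=469/18601: DF=(1 − 469/18601·(0.969300+0.930400+0.914300))/(1+469/18601) = 4531/5000 ≈ 0.906200
step 5 [5y] bond c/1=7/200: DF=(66499/62500 − 7/200·(0.969300+0.930400+0.914300+0.906200))/(1+7/200) = 4511/5000 ≈ 0.902200
step 6 [6y] zero: DF = P = 1751/2000 ≈ 0.875500
step 7 [7y] swap r/1=1464/63515: DF=(1 − 1464/63515·(0.969300+0.930400+0.914300+0.906200+0.902200+0.875500))/(1+1464/63515) = 1067/1250 ≈ 0.853600

1 1 9693/10000
2 2 1163/1250
3 3 9143/10000
4 4 4531/5000
5 5 4511/5000
6 6 1751/2000
7 7 1067/1250
DF(5y) = 4511/5000 ≈ 0.902200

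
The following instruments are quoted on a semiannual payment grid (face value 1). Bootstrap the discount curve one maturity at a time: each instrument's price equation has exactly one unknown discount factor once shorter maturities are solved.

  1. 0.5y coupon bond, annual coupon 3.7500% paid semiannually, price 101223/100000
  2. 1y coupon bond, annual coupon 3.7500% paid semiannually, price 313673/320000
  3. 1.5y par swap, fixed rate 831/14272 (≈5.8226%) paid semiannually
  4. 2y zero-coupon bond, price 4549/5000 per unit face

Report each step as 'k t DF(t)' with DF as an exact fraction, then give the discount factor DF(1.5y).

step 1 [0.5y] bond c/2=3/160: DF=(101223/100000 − 3/160·(0))/(1+3/160) = 621/625 ≈ 0.993600
step 2 [1y] bond c/2=3/160: DF=(313673/320000 − 3/160·(0.993600))/(1+3/160) = 9439/10000 ≈ 0.943900
step 3 [1.5y] swap r/2=831/28544: DF=(1 − 831/28544·(0.993600+0.943900))/(1+831/28544) = 9169/10000 ≈ 0.916900
step 4 [2y] zero: DF = P = 4549/5000 ≈ 0.909800

1 1/2 621/625
2 1 9439/10000
3 3/2 9169/10000
4 2 4549/5000
DF(1.5y) = 9169/10000 ≈ 0.916900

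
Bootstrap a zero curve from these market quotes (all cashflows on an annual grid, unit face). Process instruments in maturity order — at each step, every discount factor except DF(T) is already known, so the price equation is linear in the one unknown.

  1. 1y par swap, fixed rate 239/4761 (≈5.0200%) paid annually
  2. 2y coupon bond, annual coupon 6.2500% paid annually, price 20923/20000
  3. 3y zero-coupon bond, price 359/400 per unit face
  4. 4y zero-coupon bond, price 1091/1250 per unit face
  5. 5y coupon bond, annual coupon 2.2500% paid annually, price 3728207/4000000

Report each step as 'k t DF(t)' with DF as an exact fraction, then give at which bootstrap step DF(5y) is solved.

step 1 [1y] swap r/1=239/4761: DF=(1 − 239/4761·(0))/(1+239/4761) = 4761/5000 ≈ 0.952200
step 2 [2y] bond c/1=1/16: DF=(20923/20000 − 1/16·(0.952200))/(1+1/16) = 4643/5000 ≈ 0.928600
step 3 [3y] zero: DF = P = 359/400 ≈ 0.897500
step 4 [4y] zero: DF = P = 1091/1250 ≈ 0.872800
step 5 [5y] bond c/1=9/400: DF=(3728207/4000000 − 9/400·(0.952200+0.928600+0.897500+0.872800))/(1+9/400) = 1039/1250 ≈ 0.831200

1 1 4761/5000
2 2 4643/5000
3 3 359/400
4 4 1091/1250
5 5 1039/1250
DF(5y) is solved at step 5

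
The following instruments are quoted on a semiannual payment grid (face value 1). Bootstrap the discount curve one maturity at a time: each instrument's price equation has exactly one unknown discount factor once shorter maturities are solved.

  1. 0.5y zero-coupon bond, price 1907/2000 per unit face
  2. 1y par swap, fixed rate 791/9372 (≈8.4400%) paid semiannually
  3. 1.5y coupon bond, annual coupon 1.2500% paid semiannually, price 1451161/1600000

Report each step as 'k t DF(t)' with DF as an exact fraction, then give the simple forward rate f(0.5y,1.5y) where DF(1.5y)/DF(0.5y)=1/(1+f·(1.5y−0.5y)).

1 1/2 1907/2000
2 1 9209/10000
3 3/2 8897/10000
f(0.5y,1.5y) = ((1907/2000)/(8897/10000) − 1)/(1) = 638/8897 ≈ 7.1710%

step 1 [0.5y] zero: DF = P = 1907/2000 ≈ 0.953500
step 2 [1y] swap r/2=791/18744: DF=(1 − 791/18744·(0.953500))/(1+791/18744) = 9209/10000 ≈ 0.920900
step 3 [1.5y] bond c/2=1/160: DF=(1451161/1600000 − 1/160·(0.953500+0.920900))/(1+1/160) = 8897/10000 ≈ 0.889700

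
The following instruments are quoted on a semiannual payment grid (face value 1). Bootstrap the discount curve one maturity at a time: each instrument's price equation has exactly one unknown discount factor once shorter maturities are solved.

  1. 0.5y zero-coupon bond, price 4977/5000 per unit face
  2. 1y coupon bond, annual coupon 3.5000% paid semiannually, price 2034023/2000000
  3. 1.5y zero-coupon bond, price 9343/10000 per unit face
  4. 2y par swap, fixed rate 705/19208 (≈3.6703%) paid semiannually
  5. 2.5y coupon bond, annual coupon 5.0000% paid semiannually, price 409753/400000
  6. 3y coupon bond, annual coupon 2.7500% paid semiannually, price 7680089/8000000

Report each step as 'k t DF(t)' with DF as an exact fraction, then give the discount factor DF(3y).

step 1 [0.5y] zero: DF = P = 4977/5000 ≈ 0.995400
step 2 [1y] bond c/2=7/400: DF=(2034023/2000000 − 7/400·(0.995400))/(1+7/400) = 614/625 ≈ 0.982400
step 3 [1.5y] zero: DF = P = 9343/10000 ≈ 0.934300
step 4 [2y] swap r/2=705/38416: DF=(1 − 705/38416·(0.995400+0.982400+0.934300))/(1+705/38416) = 1859/2000 ≈ 0.929500
step 5 [2.5y] bond c/2=1/40: DF=(409753/400000 − 1/40·(0.995400+0.982400+0.934300+0.929500))/(1+1/40) = 9057/10000 ≈ 0.905700
step 6 [3y] bond c/2=11/800: DF=(7680089/8000000 − 11/800·(0.995400+0.982400+0.934300+0.929500+0.905700))/(1+11/800) = 4413/5000 ≈ 0.882600

1 1/2 4977/5000
2 1 614/625
3 3/2 9343/10000
4 2 1859/2000
5 5/2 9057/10000
6 3 4413/5000
DF(3y) = 4413/5000 ≈ 0.882600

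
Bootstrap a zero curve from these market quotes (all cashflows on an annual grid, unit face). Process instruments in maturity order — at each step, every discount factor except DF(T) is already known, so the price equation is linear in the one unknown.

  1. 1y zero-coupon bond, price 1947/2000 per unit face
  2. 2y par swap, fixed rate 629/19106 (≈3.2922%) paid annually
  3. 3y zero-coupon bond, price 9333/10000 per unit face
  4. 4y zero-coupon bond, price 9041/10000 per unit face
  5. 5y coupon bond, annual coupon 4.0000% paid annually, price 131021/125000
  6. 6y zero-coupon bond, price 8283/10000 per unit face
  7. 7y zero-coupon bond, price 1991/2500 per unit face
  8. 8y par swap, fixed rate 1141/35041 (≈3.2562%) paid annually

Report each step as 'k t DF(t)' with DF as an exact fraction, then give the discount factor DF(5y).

1 1 1947/2000
2 2 9371/10000
3 3 9333/10000
4 4 9041/10000
5 5 8637/10000
6 6 8283/10000
7 7 1991/2500
8 8 3859/5000
DF(5y) = 8637/10000 ≈ 0.863700

step 1 [1y] zero: DF = P = 1947/2000 ≈ 0.973500
step 2 [2y] swap r/1=629/19106: DF=(1 − 629/19106·(0.973500))/(1+629/19106) = 9371/10000 ≈ 0.937100
step 3 [3y] zero: DF = P = 9333/10000 ≈ 0.933300
step 4 [4y] zero: DF = P = 9041/10000 ≈ 0.904100
step 5 [5y] bond c/1=1/25: DF=(131021/125000 − 1/25·(0.973500+0.937100+0.933300+0.904100))/(1+1/25) = 8637/10000 ≈ 0.863700
step 6 [6y] zero: DF = P = 8283/10000 ≈ 0.828300
step 7 [7y] zero: DF = P = 1991/2500 ≈ 0.796400
step 8 [8y] swap r/1=1141/35041: DF=(1 − 1141/35041·(0.973500+0.937100+0.933300+0.904100+0.863700+0.828300+0.796400))/(1+1141/35041) = 3859/5000 ≈ 0.771800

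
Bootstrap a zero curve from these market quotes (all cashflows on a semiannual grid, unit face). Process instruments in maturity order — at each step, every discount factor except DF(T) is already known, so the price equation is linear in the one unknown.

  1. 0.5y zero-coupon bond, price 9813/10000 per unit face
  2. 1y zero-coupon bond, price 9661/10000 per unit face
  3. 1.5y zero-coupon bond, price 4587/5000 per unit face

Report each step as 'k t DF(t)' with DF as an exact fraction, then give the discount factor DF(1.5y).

1 1/2 9813/10000
2 1 9661/10000
3 3/2 4587/5000
DF(1.5y) = 4587/5000 ≈ 0.917400

step 1 [0.5y] zero: DF = P = 9813/10000 ≈ 0.981300
step 2 [1y] zero: DF = P = 9661/10000 ≈ 0.966100
step 3 [1.5y] zero: DF = P = 4587/5000 ≈ 0.917400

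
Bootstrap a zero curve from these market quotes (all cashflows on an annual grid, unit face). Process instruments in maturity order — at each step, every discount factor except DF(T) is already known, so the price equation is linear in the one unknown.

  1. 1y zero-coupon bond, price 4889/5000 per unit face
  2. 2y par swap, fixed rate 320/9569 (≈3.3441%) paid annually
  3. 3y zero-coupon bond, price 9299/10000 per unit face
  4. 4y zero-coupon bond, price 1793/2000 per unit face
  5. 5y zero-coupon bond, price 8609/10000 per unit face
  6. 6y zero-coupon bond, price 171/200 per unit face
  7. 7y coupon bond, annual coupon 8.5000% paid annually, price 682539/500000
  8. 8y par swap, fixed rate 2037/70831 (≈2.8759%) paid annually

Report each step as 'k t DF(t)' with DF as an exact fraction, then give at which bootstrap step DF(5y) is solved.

1 1 4889/5000
2 2 117/125
3 3 9299/10000
4 4 1793/2000
5 5 8609/10000
6 6 171/200
7 7 8307/10000
8 8 7963/10000
DF(5y) is solved at step 5

step 1 [1y] zero: DF = P = 4889/5000 ≈ 0.977800
step 2 [2y] swap r/1=320/9569: DF=(1 − 320/9569·(0.977800))/(1+320/9569) = 117/125 ≈ 0.936000
step 3 [3y] zero: DF = P = 9299/10000 ≈ 0.929900
step 4 [4y] zero: DF = P = 1793/2000 ≈ 0.896500
step 5 [5y] zero: DF = P = 8609/10000 ≈ 0.860900
step 6 [6y] zero: DF = P = 171/200 ≈ 0.855000
step 7 [7y] bond c/1=17/200: DF=(682539/500000 − 17/200·(0.977800+0.936000+0.929900+0.896500+0.860900+0.855000))/(1+17/200) = 8307/10000 ≈ 0.830700
step 8 [8y] swap r/1=2037/70831: DF=(1 − 2037/70831·(0.977800+0.936000+0.929900+0.896500+0.860900+0.855000+0.830700))/(1+2037/70831) = 7963/10000 ≈ 0.796300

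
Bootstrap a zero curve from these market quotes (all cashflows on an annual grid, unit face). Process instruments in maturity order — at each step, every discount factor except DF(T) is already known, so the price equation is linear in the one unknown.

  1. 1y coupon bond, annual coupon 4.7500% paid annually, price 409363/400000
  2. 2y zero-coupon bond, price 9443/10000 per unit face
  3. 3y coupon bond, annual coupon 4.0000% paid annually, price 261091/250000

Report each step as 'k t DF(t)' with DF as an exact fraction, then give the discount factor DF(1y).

step 1 [1y] bond c/1=19/400: DF=(409363/400000 − 19/400·(0))/(1+19/400) = 977/1000 ≈ 0.977000
step 2 [2y] zero: DF = P = 9443/10000 ≈ 0.944300
step 3 [3y] bond c/1=1/25: DF=(261091/250000 − 1/25·(0.977000+0.944300))/(1+1/25) = 9303/10000 ≈ 0.930300

1 1 977/1000
2 2 9443/10000
3 3 9303/10000
DF(1y) = 977/1000 ≈ 0.977000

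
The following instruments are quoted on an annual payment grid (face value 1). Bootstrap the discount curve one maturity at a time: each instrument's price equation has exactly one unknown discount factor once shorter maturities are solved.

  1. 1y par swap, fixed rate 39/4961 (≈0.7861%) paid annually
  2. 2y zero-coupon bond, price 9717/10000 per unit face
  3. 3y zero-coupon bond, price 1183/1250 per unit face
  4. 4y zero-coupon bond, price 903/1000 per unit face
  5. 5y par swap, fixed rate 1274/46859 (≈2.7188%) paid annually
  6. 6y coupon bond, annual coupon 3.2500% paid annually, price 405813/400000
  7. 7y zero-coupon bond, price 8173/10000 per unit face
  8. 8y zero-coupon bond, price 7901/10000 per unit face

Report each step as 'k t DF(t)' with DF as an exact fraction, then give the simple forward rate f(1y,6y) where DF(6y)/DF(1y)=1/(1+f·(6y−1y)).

1 1 4961/5000
2 2 9717/10000
3 3 1183/1250
4 4 903/1000
5 5 4363/5000
6 6 8351/10000
7 7 8173/10000
8 8 7901/10000
f(1y,6y) = ((4961/5000)/(8351/10000) − 1)/(5) = 1571/41755 ≈ 3.7624%

step 1 [1y] swap r/1=39/4961: DF=(1 − 39/4961·(0))/(1+39/4961) = 4961/5000 ≈ 0.992200
step 2 [2y] zero: DF = P = 9717/10000 ≈ 0.971700
step 3 [3y] zero: DF = P = 1183/1250 ≈ 0.946400
step 4 [4y] zero: DF = P = 903/1000 ≈ 0.903000
step 5 [5y] swap r/1=1274/46859: DF=(1 − 1274/46859·(0.992200+0.971700+0.946400+0.903000))/(1+1274/46859) = 4363/5000 ≈ 0.872600
step 6 [6y] bond c/1=13/400: DF=(405813/400000 − 13/400·(0.992200+0.971700+0.946400+0.903000+0.872600))/(1+13/400) = 8351/10000 ≈ 0.835100
step 7 [7y] zero: DF = P = 8173/10000 ≈ 0.817300
step 8 [8y] zero: DF = P = 7901/10000 ≈ 0.790100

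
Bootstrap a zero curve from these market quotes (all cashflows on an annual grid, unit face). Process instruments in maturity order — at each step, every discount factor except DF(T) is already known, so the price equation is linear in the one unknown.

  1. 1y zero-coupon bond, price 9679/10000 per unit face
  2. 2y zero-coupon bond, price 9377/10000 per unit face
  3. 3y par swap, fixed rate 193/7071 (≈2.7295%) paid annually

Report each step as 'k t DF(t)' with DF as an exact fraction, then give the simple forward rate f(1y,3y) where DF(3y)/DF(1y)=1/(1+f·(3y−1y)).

1 1 9679/10000
2 2 9377/10000
3 3 2307/2500
f(1y,3y) = ((9679/10000)/(2307/2500) − 1)/(2) = 451/18456 ≈ 2.4436%

step 1 [1y] zero: DF = P = 9679/10000 ≈ 0.967900
step 2 [2y] zero: DF = P = 9377/10000 ≈ 0.937700
step 3 [3y] swap r/1=193/7071: DF=(1 − 193/7071·(0.967900+0.937700))/(1+193/7071) = 2307/2500 ≈ 0.922800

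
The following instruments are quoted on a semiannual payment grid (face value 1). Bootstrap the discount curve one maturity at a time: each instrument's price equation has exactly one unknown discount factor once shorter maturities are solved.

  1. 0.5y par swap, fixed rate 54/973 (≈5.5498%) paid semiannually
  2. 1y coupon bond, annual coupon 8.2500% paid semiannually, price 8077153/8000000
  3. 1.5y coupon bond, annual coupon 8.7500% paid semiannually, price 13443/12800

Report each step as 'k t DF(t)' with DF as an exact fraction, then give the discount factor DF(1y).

step 1 [0.5y] swap r/2=27/973: DF=(1 − 27/973·(0))/(1+27/973) = 973/1000 ≈ 0.973000
step 2 [1y] bond c/2=33/800: DF=(8077153/8000000 − 33/800·(0.973000))/(1+33/800) = 9311/10000 ≈ 0.931100
step 3 [1.5y] bond c/2=7/160: DF=(13443/12800 − 7/160·(0.973000+0.931100))/(1+7/160) = 579/625 ≈ 0.926400

1 1/2 973/1000
2 1 9311/10000
3 3/2 579/625
DF(1y) = 9311/10000 ≈ 0.931100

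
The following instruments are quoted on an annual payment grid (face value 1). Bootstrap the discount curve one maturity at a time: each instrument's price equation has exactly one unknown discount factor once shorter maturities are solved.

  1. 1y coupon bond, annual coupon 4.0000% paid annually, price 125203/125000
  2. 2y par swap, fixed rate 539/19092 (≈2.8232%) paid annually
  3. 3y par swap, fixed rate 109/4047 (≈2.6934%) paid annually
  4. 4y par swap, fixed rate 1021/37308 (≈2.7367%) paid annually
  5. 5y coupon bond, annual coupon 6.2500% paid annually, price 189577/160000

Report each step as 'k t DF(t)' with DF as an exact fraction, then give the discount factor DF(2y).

step 1 [1y] bond c/1=1/25: DF=(125203/125000 − 1/25·(0))/(1+1/25) = 9631/10000 ≈ 0.963100
step 2 [2y] swap r/1=539/19092: DF=(1 − 539/19092·(0.963100))/(1+539/19092) = 9461/10000 ≈ 0.946100
step 3 [3y] swap r/1=109/4047: DF=(1 − 109/4047·(0.963100+0.946100))/(1+109/4047) = 9237/10000 ≈ 0.923700
step 4 [4y] swap r/1=1021/37308: DF=(1 − 1021/37308·(0.963100+0.946100+0.923700))/(1+1021/37308) = 8979/10000 ≈ 0.897900
step 5 [5y] bond c/1=1/16: DF=(189577/160000 − 1/16·(0.963100+0.946100+0.923700+0.897900))/(1+1/16) = 8957/10000 ≈ 0.895700

1 1 9631/10000
2 2 9461/10000
3 3 9237/10000
4 4 8979/10000
5 5 8957/10000
DF(2y) = 9461/10000 ≈ 0.946100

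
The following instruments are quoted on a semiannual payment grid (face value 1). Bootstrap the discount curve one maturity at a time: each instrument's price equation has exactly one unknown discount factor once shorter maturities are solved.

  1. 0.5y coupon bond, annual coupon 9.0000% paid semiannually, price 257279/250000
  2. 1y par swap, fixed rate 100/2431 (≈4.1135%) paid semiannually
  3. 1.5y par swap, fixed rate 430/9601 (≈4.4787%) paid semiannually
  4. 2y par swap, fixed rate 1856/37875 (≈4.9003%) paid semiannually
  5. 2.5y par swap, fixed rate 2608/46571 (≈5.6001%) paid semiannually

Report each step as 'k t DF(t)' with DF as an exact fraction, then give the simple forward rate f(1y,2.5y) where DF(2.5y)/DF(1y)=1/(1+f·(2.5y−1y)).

1 1/2 1231/1250
2 1 24/25
3 3/2 1871/2000
4 2 567/625
5 5/2 1087/1250
f(1y,2.5y) = ((24/25)/(1087/1250) − 1)/(3/2) = 226/3261 ≈ 6.9304%

step 1 [0.5y] bond c/2=9/200: DF=(257279/250000 − 9/200·(0))/(1+9/200) = 1231/1250 ≈ 0.984800
step 2 [1y] swap r/2=50/2431: DF=(1 − 50/2431·(0.984800))/(1+50/2431) = 24/25 ≈ 0.960000
step 3 [1.5y] swap r/2=215/9601: DF=(1 − 215/9601·(0.984800+0.960000))/(1+215/9601) = 1871/2000 ≈ 0.935500
step 4 [2y] swap r/2=928/37875: DF=(1 − 928/37875·(0.984800+0.960000+0.935500))/(1+928/37875) = 567/625 ≈ 0.907200
step 5 [2.5y] swap r/2=1304/46571: DF=(1 − 1304/46571·(0.984800+0.960000+0.935500+0.907200))/(1+1304/46571) = 1087/1250 ≈ 0.869600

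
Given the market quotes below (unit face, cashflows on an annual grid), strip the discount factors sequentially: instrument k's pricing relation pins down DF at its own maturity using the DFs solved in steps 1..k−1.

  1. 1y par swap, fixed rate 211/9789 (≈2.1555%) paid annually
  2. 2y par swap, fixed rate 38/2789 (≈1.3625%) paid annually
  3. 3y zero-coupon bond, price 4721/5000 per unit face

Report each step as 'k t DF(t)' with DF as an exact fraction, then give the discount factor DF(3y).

step 1 [1y] swap r/1=211/9789: DF=(1 − 211/9789·(0))/(1+211/9789) = 9789/10000 ≈ 0.978900
step 2 [2y] swap r/1=38/2789: DF=(1 − 38/2789·(0.978900))/(1+38/2789) = 4867/5000 ≈ 0.973400
step 3 [3y] zero: DF = P = 4721/5000 ≈ 0.944200

1 1 9789/10000
2 2 4867/5000
3 3 4721/5000
DF(3y) = 4721/5000 ≈ 0.944200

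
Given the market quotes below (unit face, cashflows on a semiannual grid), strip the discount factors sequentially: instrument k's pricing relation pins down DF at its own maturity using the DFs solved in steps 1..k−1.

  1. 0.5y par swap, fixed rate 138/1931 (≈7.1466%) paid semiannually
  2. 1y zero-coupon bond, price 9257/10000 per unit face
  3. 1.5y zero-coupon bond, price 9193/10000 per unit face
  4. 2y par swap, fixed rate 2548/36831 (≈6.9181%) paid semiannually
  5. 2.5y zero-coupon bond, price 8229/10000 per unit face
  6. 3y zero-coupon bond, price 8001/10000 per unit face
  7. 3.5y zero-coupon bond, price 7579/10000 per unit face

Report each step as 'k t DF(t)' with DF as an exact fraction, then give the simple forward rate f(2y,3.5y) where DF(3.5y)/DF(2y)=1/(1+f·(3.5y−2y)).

step 1 [0.5y] swap r/2=69/1931: DF=(1 − 69/1931·(0))/(1+69/1931) = 1931/2000 ≈ 0.965500
step 2 [1y] zero: DF = P = 9257/10000 ≈ 0.925700
step 3 [1.5y] zero: DF = P = 9193/10000 ≈ 0.919300
step 4 [2y] swap r/2=1274/36831: DF=(1 − 1274/36831·(0.965500+0.925700+0.919300))/(1+1274/36831) = 4363/5000 ≈ 0.872600
step 5 [2.5y] zero: DF = P = 8229/10000 ≈ 0.822900
step 6 [3y] zero: DF = P = 8001/10000 ≈ 0.800100
step 7 [3.5y] zero: DF = P = 7579/10000 ≈ 0.757900

1 1/2 1931/2000
2 1 9257/10000
3 3/2 9193/10000
4 2 4363/5000
5 5/2 8229/10000
6 3 8001/10000
7 7/2 7579/10000
f(2y,3.5y) = ((4363/5000)/(7579/10000) − 1)/(3/2) = 2294/22737 ≈ 10.0893%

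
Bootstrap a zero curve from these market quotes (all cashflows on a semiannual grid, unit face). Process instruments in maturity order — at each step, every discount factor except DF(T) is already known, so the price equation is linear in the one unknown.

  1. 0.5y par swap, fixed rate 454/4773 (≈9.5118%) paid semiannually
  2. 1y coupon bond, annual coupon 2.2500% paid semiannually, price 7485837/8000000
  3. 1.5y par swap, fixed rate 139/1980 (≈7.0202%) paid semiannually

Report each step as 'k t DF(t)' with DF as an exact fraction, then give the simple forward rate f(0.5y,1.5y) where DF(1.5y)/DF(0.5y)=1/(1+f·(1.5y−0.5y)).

1 1/2 4773/5000
2 1 9147/10000
3 3/2 9027/10000
f(0.5y,1.5y) = ((4773/5000)/(9027/10000) − 1)/(1) = 173/3009 ≈ 5.7494%

step 1 [0.5y] swap r/2=227/4773: DF=(1 − 227/4773·(0))/(1+227/4773) = 4773/5000 ≈ 0.954600
step 2 [1y] bond c/2=9/800: DF=(7485837/8000000 − 9/800·(0.954600))/(1+9/800) = 9147/10000 ≈ 0.914700
step 3 [1.5y] swap r/2=139/3960: DF=(1 − 139/3960·(0.954600+0.914700))/(1+139/3960) = 9027/10000 ≈ 0.902700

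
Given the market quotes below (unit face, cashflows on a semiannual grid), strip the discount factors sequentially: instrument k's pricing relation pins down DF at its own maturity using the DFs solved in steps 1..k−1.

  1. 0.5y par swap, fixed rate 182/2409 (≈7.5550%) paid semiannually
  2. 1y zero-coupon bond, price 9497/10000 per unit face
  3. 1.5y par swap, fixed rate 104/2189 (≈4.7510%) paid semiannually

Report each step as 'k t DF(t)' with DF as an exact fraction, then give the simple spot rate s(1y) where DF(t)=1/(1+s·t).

step 1 [0.5y] swap r/2=91/2409: DF=(1 − 91/2409·(0))/(1+91/2409) = 2409/2500 ≈ 0.963600
step 2 [1y] zero: DF = P = 9497/10000 ≈ 0.949700
step 3 [1.5y] swap r/2=52/2189: DF=(1 − 52/2189·(0.963600+0.949700))/(1+52/2189) = 2331/2500 ≈ 0.932400

1 1/2 2409/2500
2 1 9497/10000
3 3/2 2331/2500
s(1y) = (1/(9497/10000) − 1)/(1) = 503/9497 ≈ 5.2964%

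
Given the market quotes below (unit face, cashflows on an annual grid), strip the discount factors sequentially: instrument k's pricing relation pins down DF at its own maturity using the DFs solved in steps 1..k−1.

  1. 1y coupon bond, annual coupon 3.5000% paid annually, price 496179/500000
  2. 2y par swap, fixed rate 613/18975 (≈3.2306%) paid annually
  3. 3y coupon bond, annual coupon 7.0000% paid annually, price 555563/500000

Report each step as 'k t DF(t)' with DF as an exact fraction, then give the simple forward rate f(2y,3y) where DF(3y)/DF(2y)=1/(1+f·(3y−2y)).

step 1 [1y] bond c/1=7/200: DF=(496179/500000 − 7/200·(0))/(1+7/200) = 2397/2500 ≈ 0.958800
step 2 [2y] swap r/1=613/18975: DF=(1 − 613/18975·(0.958800))/(1+613/18975) = 9387/10000 ≈ 0.938700
step 3 [3y] bond c/1=7/100: DF=(555563/500000 − 7/100·(0.958800+0.938700))/(1+7/100) = 9143/10000 ≈ 0.914300

1 1 2397/2500
2 2 9387/10000
3 3 9143/10000
f(2y,3y) = ((9387/10000)/(9143/10000) − 1)/(1) = 244/9143 ≈ 2.6687%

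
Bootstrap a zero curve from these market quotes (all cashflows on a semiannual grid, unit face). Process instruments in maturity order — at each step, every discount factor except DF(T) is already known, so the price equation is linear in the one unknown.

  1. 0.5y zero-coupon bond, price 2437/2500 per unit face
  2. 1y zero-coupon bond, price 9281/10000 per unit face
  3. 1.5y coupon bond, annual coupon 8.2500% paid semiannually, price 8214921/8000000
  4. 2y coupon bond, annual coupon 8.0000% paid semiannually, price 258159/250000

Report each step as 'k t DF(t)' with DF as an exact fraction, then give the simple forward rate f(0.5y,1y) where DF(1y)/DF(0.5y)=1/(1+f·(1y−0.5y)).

step 1 [0.5y] zero: DF = P = 2437/2500 ≈ 0.974800
step 2 [1y] zero: DF = P = 9281/10000 ≈ 0.928100
step 3 [1.5y] bond c/2=33/800: DF=(8214921/8000000 − 33/800·(0.974800+0.928100))/(1+33/800) = 2277/2500 ≈ 0.910800
step 4 [2y] bond c/2=1/25: DF=(258159/250000 − 1/25·(0.974800+0.928100+0.910800))/(1+1/25) = 8847/10000 ≈ 0.884700

1 1/2 2437/2500
2 1 9281/10000
3 3/2 2277/2500
4 2 8847/10000
f(0.5y,1y) = ((2437/2500)/(9281/10000) − 1)/(1/2) = 934/9281 ≈ 10.0636%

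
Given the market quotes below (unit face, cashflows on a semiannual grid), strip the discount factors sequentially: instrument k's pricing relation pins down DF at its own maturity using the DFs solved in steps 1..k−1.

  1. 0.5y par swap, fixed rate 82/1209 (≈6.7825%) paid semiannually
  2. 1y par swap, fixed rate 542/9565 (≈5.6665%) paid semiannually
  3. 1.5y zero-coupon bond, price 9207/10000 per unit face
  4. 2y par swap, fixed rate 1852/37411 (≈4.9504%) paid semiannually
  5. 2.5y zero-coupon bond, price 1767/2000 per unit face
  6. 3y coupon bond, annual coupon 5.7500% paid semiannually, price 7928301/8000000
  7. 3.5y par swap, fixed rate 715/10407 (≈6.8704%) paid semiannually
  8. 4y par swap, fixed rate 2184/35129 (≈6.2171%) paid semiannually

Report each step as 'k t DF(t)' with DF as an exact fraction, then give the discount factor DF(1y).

step 1 [0.5y] swap r/2=41/1209: DF=(1 − 41/1209·(0))/(1+41/1209) = 1209/1250 ≈ 0.967200
step 2 [1y] swap r/2=271/9565: DF=(1 − 271/9565·(0.967200))/(1+271/9565) = 4729/5000 ≈ 0.945800
step 3 [1.5y] zero: DF = P = 9207/10000 ≈ 0.920700
step 4 [2y] swap r/2=926/37411: DF=(1 − 926/37411·(0.967200+0.945800+0.920700))/(1+926/37411) = 4537/5000 ≈ 0.907400
step 5 [2.5y] zero: DF = P = 1767/2000 ≈ 0.883500
step 6 [3y] bond c/2=23/800: DF=(7928301/8000000 − 23/800·(0.967200+0.945800+0.920700+0.907400+0.883500))/(1+23/800) = 8341/10000 ≈ 0.834100
step 7 [3.5y] swap r/2=715/20814: DF=(1 − 715/20814·(0.967200+0.945800+0.920700+0.907400+0.883500+0.834100))/(1+715/20814) = 1571/2000 ≈ 0.785500
step 8 [4y] swap r/2=1092/35129: DF=(1 − 1092/35129·(0.967200+0.945800+0.920700+0.907400+0.883500+0.834100+0.785500))/(1+1092/35129) = 977/1250 ≈ 0.781600

1 1/2 1209/1250
2 1 4729/5000
3 3/2 9207/10000
4 2 4537/5000
5 5/2 1767/2000
6 3 8341/10000
7 7/2 1571/2000
8 4 977/1250
DF(1y) = 4729/5000 ≈ 0.945800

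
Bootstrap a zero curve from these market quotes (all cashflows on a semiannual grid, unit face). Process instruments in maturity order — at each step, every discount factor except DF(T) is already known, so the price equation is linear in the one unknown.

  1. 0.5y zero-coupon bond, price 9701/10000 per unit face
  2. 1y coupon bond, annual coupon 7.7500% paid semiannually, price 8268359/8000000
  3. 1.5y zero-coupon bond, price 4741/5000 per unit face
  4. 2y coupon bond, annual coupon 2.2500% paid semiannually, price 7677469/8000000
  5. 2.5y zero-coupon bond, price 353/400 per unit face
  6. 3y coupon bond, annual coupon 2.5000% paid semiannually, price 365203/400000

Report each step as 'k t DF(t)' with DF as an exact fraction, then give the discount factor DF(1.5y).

step 1 [0.5y] zero: DF = P = 9701/10000 ≈ 0.970100
step 2 [1y] bond c/2=31/800: DF=(8268359/8000000 − 31/800·(0.970100))/(1+31/800) = 2397/2500 ≈ 0.958800
step 3 [1.5y] zero: DF = P = 4741/5000 ≈ 0.948200
step 4 [2y] bond c/2=9/800: DF=(7677469/8000000 − 9/800·(0.970100+0.958800+0.948200))/(1+9/800) = 917/1000 ≈ 0.917000
step 5 [2.5y] zero: DF = P = 353/400 ≈ 0.882500
step 6 [3y] bond c/2=1/80: DF=(365203/400000 − 1/80·(0.970100+0.958800+0.948200+0.917000+0.882500))/(1+1/80) = 211/250 ≈ 0.844000

1 1/2 9701/10000
2 1 2397/2500
3 3/2 4741/5000
4 2 917/1000
5 5/2 353/400
6 3 211/250
DF(1.5y) = 4741/5000 ≈ 0.948200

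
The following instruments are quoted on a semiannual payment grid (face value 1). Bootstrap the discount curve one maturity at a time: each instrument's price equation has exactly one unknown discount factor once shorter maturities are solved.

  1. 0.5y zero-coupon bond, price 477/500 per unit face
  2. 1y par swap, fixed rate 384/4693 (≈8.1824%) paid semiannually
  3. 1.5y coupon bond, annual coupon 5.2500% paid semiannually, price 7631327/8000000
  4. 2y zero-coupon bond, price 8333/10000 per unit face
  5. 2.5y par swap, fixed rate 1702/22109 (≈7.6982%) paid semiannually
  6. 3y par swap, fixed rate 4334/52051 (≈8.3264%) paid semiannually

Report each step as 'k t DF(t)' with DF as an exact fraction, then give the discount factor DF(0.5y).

step 1 [0.5y] zero: DF = P = 477/500 ≈ 0.954000
step 2 [1y] swap r/2=192/4693: DF=(1 − 192/4693·(0.954000))/(1+192/4693) = 577/625 ≈ 0.923200
step 3 [1.5y] bond c/2=21/800: DF=(7631327/8000000 − 21/800·(0.954000+0.923200))/(1+21/800) = 1763/2000 ≈ 0.881500
step 4 [2y] zero: DF = P = 8333/10000 ≈ 0.833300
step 5 [2.5y] swap r/2=851/22109: DF=(1 − 851/22109·(0.954000+0.923200+0.881500+0.833300))/(1+851/22109) = 4149/5000 ≈ 0.829800
step 6 [3y] swap r/2=2167/52051: DF=(1 − 2167/52051·(0.954000+0.923200+0.881500+0.833300+0.829800))/(1+2167/52051) = 7833/10000 ≈ 0.783300

1 1/2 477/500
2 1 577/625
3 3/2 1763/2000
4 2 8333/10000
5 5/2 4149/5000
6 3 7833/10000
DF(0.5y) = 477/500 ≈ 0.954000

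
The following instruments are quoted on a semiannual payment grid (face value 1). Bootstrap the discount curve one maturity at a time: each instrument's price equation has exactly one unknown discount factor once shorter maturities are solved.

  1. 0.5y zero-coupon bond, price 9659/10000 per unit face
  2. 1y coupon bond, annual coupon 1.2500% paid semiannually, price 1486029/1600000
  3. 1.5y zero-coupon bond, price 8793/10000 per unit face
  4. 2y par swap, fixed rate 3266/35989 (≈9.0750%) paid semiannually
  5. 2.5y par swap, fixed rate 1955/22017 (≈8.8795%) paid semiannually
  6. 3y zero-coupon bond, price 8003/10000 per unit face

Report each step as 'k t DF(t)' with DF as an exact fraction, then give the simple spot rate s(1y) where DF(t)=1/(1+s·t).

1 1/2 9659/10000
2 1 917/1000
3 3/2 8793/10000
4 2 8367/10000
5 5/2 1609/2000
6 3 8003/10000
s(1y) = (1/(917/1000) − 1)/(1) = 83/917 ≈ 9.0513%

step 1 [0.5y] zero: DF = P = 9659/10000 ≈ 0.965900
step 2 [1y] bond c/2=1/160: DF=(1486029/1600000 − 1/160·(0.965900))/(1+1/160) = 917/1000 ≈ 0.917000
step 3 [1.5y] zero: DF = P = 8793/10000 ≈ 0.879300
step 4 [2y] swap r/2=1633/35989: DF=(1 − 1633/35989·(0.965900+0.917000+0.879300))/(1+1633/35989) = 8367/10000 ≈ 0.836700
step 5 [2.5y] swap r/2=1955/44034: DF=(1 − 1955/44034·(0.965900+0.917000+0.879300+0.836700))/(1+1955/44034) = 1609/2000 ≈ 0.804500
step 6 [3y] zero: DF = P = 8003/10000 ≈ 0.800300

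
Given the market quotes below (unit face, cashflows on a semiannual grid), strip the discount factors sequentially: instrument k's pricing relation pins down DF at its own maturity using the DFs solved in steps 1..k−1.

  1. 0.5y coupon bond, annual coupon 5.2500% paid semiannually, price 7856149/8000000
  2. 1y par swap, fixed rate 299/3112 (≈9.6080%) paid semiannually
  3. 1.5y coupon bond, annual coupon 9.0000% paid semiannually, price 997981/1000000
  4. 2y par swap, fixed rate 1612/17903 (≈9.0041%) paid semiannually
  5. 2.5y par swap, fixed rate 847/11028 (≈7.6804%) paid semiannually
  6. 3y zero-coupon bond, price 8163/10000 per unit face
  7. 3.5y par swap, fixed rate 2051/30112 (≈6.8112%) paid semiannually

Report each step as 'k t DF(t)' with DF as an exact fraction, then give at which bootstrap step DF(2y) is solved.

1 1/2 9569/10000
2 1 9103/10000
3 3/2 4373/5000
4 2 2097/2500
5 5/2 4153/5000
6 3 8163/10000
7 7/2 7949/10000
DF(2y) is solved at step 4

step 1 [0.5y] bond c/2=21/800: DF=(7856149/8000000 − 21/800·(0))/(1+21/800) = 9569/10000 ≈ 0.956900
step 2 [1y] swap r/2=299/6224: DF=(1 − 299/6224·(0.956900))/(1+299/6224) = 9103/10000 ≈ 0.910300
step 3 [1.5y] bond c/2=9/200: DF=(997981/1000000 − 9/200·(0.956900+0.910300))/(1+9/200) = 4373/5000 ≈ 0.874600
step 4 [2y] swap r/2=806/17903: DF=(1 − 806/17903·(0.956900+0.910300+0.874600))/(1+806/17903) = 2097/2500 ≈ 0.838800
step 5 [2.5y] swap r/2=847/22056: DF=(1 − 847/22056·(0.956900+0.910300+0.874600+0.838800))/(1+847/22056) = 4153/5000 ≈ 0.830600
step 6 [3y] zero: DF = P = 8163/10000 ≈ 0.816300
step 7 [3.5y] swap r/2=2051/60224: DF=(1 − 2051/60224·(0.956900+0.910300+0.874600+0.838800+0.830600+0.816300))/(1+2051/60224) = 7949/10000 ≈ 0.794900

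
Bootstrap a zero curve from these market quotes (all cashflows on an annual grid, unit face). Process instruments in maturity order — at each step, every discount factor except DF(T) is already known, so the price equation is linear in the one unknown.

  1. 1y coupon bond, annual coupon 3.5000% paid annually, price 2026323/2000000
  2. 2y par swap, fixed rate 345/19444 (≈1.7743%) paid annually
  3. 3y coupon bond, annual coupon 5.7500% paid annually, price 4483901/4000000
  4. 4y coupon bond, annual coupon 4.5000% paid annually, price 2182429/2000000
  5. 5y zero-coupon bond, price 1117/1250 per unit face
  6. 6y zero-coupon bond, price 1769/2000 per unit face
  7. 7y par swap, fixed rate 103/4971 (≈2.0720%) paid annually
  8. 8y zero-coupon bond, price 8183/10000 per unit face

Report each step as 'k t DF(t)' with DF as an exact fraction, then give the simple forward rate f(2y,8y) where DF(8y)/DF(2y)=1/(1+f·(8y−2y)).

1 1 9789/10000
2 2 1931/2000
3 3 9543/10000
4 4 4597/5000
5 5 1117/1250
6 6 1769/2000
7 7 8661/10000
8 8 8183/10000
f(2y,8y) = ((1931/2000)/(8183/10000) − 1)/(6) = 736/24549 ≈ 2.9981%

step 1 [1y] bond c/1=7/200: DF=(2026323/2000000 − 7/200·(0))/(1+7/200) = 9789/10000 ≈ 0.978900
step 2 [2y] swap r/1=345/19444: DF=(1 − 345/19444·(0.978900))/(1+345/19444) = 1931/2000 ≈ 0.965500
step 3 [3y] bond c/1=23/400: DF=(4483901/4000000 − 23/400·(0.978900+0.965500))/(1+23/400) = 9543/10000 ≈ 0.954300
step 4 [4y] bond c/1=9/200: DF=(2182429/2000000 − 9/200·(0.978900+0.965500+0.954300))/(1+9/200) = 4597/5000 ≈ 0.919400
step 5 [5y] zero: DF = P = 1117/1250 ≈ 0.893600
step 6 [6y] zero: DF = P = 1769/2000 ≈ 0.884500
step 7 [7y] swap r/1=103/4971: DF=(1 − 103/4971·(0.978900+0.965500+0.954300+0.919400+0.893600+0.884500))/(1+103/4971) = 8661/10000 ≈ 0.866100
step 8 [8y] zero: DF = P = 8183/10000 ≈ 0.818300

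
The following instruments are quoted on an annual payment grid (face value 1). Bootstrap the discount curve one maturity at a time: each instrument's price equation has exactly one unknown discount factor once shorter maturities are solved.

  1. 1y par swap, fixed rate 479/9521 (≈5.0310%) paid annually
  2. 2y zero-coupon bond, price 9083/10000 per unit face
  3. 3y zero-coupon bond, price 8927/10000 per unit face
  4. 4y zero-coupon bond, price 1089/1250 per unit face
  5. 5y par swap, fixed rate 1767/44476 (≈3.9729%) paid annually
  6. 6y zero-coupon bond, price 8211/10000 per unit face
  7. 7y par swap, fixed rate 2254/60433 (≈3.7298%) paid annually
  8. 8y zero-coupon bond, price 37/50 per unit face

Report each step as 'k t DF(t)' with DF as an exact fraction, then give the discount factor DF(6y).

1 1 9521/10000
2 2 9083/10000
3 3 8927/10000
4 4 1089/1250
5 5 8233/10000
6 6 8211/10000
7 7 3873/5000
8 8 37/50
DF(6y) = 8211/10000 ≈ 0.821100

step 1 [1y] swap r/1=479/9521: DF=(1 − 479/9521·(0))/(1+479/9521) = 9521/10000 ≈ 0.952100
step 2 [2y] zero: DF = P = 9083/10000 ≈ 0.908300
step 3 [3y] zero: DF = P = 8927/10000 ≈ 0.892700
step 4 [4y] zero: DF = P = 1089/1250 ≈ 0.871200
step 5 [5y] swap r/1=1767/44476: DF=(1 − 1767/44476·(0.952100+0.908300+0.892700+0.871200))/(1+1767/44476) = 8233/10000 ≈ 0.823300
step 6 [6y] zero: DF = P = 8211/10000 ≈ 0.821100
step 7 [7y] swap r/1=2254/60433: DF=(1 − 2254/60433·(0.952100+0.908300+0.892700+0.871200+0.823300+0.821100))/(1+2254/60433) = 3873/5000 ≈ 0.774600
step 8 [8y] zero: DF = P = 37/50 ≈ 0.740000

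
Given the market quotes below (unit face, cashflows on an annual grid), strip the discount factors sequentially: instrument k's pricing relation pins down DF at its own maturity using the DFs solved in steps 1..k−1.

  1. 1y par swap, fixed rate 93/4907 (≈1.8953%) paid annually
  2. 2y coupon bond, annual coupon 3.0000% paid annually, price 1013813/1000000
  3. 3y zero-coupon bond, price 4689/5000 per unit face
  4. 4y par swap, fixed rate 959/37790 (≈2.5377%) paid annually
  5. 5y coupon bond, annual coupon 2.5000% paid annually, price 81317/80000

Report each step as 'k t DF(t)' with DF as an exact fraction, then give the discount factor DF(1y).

step 1 [1y] swap r/1=93/4907: DF=(1 − 93/4907·(0))/(1+93/4907) = 4907/5000 ≈ 0.981400
step 2 [2y] bond c/1=3/100: DF=(1013813/1000000 − 3/100·(0.981400))/(1+3/100) = 9557/10000 ≈ 0.955700
step 3 [3y] zero: DF = P = 4689/5000 ≈ 0.937800
step 4 [4y] swap r/1=959/37790: DF=(1 − 959/37790·(0.981400+0.955700+0.937800))/(1+959/37790) = 9041/10000 ≈ 0.904100
step 5 [5y] bond c/1=1/40: DF=(81317/80000 − 1/40·(0.981400+0.955700+0.937800+0.904100))/(1+1/40) = 1799/2000 ≈ 0.899500

1 1 4907/5000
2 2 9557/10000
3 3 4689/5000
4 4 9041/10000
5 5 1799/2000
DF(1y) = 4907/5000 ≈ 0.981400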